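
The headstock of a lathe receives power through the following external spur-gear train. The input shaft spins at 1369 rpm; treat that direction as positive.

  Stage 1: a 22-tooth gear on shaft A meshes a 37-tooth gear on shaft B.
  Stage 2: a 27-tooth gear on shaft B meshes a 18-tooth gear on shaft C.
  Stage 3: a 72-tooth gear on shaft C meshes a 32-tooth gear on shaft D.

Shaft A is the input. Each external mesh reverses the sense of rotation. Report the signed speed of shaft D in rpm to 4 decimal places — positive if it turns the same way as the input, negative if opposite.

Stage 1 [22T→37T]: ω = 1369.0000×22/37 = 814.0000 rpm, dir flips to −; running = −814.0000
Stage 2 [27T→18T]: ω = 814.0000×27/18 = 1221.0000 rpm, dir flips to +; running = +1221.0000
Stage 3 [72T→32T]: ω = 1221.0000×72/32 = 2747.2500 rpm, dir flips to −; running = −2747.2500

-2747.2500 rpm (opposite to input, |ω| = 2747.2500 rpm)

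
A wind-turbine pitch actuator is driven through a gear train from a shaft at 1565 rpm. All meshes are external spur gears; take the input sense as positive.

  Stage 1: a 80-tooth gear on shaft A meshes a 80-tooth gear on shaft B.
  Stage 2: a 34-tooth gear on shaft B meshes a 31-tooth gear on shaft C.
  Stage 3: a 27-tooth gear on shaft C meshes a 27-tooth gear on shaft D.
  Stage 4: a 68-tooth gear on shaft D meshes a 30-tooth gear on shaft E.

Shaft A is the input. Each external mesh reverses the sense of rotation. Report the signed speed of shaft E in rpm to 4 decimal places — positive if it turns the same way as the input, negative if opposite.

+3890.6237 rpm (same as input, |ω| = 3890.6237 rpm)

Stage 1 [80T→80T]: ω = 1565.0000×80/80 = 1565.0000 rpm, dir flips to −; running = −1565.0000
Stage 2 [34T→31T]: ω = 1565.0000×34/31 = 1716.4516 rpm, dir flips to +; running = +1716.4516
Stage 3 [27T→27T]: ω = 1716.4516×27/27 = 1716.4516 rpm, dir flips to −; running = −1716.4516
Stage 4 [68T→30T]: ω = 1716.4516×68/30 = 3890.6237 rpm, dir flips to +; running = +3890.6237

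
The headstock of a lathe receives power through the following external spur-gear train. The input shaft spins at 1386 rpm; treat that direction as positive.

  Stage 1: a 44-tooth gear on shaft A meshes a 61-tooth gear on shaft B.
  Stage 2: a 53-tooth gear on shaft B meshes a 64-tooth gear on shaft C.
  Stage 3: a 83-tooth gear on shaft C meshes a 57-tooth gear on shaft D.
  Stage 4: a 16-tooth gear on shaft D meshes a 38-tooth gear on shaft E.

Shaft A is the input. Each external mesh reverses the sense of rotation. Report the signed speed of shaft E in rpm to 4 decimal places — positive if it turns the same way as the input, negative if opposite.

+507.6000 rpm (same as input, |ω| = 507.6000 rpm)

Stage 1 [44T→61T]: ω = 1386.0000×44/61 = 999.7377 rpm, dir flips to −; running = −999.7377
Stage 2 [53T→64T]: ω = 999.7377×53/64 = 827.9078 rpm, dir flips to +; running = +827.9078
Stage 3 [83T→57T]: ω = 827.9078×83/57 = 1205.5499 rpm, dir flips to −; running = −1205.5499
Stage 4 [16T→38T]: ω = 1205.5499×16/38 = 507.6000 rpm, dir flips to +; running = +507.6000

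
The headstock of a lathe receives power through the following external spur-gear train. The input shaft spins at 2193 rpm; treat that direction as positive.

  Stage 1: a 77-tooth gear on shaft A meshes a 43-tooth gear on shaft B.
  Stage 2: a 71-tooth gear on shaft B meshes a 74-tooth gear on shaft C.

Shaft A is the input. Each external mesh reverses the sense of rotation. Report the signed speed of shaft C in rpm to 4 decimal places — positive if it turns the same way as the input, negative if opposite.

+3767.7973 rpm (same as input, |ω| = 3767.7973 rpm)

Stage 1 [77T→43T]: ω = 2193.0000×77/43 = 3927.0000 rpm, dir flips to −; running = −3927.0000
Stage 2 [71T→74T]: ω = 3927.0000×71/74 = 3767.7973 rpm, dir flips to +; running = +3767.7973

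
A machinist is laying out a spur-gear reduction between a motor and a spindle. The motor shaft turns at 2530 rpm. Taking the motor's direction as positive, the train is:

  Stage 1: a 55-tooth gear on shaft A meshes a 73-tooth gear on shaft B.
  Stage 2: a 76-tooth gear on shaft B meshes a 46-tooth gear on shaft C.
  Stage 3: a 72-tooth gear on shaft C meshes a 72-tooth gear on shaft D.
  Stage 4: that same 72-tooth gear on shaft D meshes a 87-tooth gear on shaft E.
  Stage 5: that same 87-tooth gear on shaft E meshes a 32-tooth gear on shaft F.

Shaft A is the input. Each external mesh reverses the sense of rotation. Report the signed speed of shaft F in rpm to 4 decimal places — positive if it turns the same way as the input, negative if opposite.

Stage 1 [55T→73T]: ω = 2530.0000×55/73 = 1906.1644 rpm, dir flips to −; running = −1906.1644
Stage 2 [76T→46T]: ω = 1906.1644×76/46 = 3149.3151 rpm, dir flips to +; running = +3149.3151
Stage 3 [72T→72T]: ω = 3149.3151×72/72 = 3149.3151 rpm, dir flips to −; running = −3149.3151
Stage 4 [72T→87T]: ω = 3149.3151×72/87 = 2606.3297 rpm, dir flips to +; running = +2606.3297
Stage 5 [87T→32T]: ω = 2606.3297×87/32 = 7085.9589 rpm, dir flips to −; running = −7085.9589

-7085.9589 rpm (opposite to input, |ω| = 7085.9589 rpm)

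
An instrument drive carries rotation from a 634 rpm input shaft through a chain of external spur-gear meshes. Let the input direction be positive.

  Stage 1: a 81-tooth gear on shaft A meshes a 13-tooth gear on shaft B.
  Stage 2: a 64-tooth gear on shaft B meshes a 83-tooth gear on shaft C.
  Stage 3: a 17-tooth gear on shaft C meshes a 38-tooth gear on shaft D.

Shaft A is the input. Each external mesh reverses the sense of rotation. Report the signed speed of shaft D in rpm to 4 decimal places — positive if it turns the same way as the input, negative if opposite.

Stage 1 [81T→13T]: ω = 634.0000×81/13 = 3950.3077 rpm, dir flips to −; running = −3950.3077
Stage 2 [64T→83T]: ω = 3950.3077×64/83 = 3046.0204 rpm, dir flips to +; running = +3046.0204
Stage 3 [17T→38T]: ω = 3046.0204×17/38 = 1362.6933 rpm, dir flips to −; running = −1362.6933

-1362.6933 rpm (opposite to input, |ω| = 1362.6933 rpm)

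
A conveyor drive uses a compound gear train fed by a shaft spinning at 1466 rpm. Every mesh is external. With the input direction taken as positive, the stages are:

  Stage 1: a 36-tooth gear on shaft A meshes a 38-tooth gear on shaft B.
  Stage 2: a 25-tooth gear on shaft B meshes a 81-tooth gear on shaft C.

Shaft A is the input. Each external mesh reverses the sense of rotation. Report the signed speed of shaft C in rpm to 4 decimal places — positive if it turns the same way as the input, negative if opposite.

+428.6550 rpm (same as input, |ω| = 428.6550 rpm)

Stage 1 [36T→38T]: ω = 1466.0000×36/38 = 1388.8421 rpm, dir flips to −; running = −1388.8421
Stage 2 [25T→81T]: ω = 1388.8421×25/81 = 428.6550 rpm, dir flips to +; running = +428.6550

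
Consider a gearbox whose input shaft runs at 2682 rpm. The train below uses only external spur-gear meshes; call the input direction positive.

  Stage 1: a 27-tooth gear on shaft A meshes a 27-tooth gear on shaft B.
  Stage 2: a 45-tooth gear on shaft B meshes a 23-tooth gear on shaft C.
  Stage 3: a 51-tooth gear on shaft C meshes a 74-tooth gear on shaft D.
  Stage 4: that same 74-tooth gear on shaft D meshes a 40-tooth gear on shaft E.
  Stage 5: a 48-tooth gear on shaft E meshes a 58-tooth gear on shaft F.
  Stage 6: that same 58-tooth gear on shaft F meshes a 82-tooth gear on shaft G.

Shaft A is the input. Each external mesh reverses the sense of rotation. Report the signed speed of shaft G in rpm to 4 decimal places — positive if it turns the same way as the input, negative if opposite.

Stage 1 [27T→27T]: ω = 2682.0000×27/27 = 2682.0000 rpm, dir flips to −; running = −2682.0000
Stage 2 [45T→23T]: ω = 2682.0000×45/23 = 5247.3913 rpm, dir flips to +; running = +5247.3913
Stage 3 [51T→74T]: ω = 5247.3913×51/74 = 3616.4454 rpm, dir flips to −; running = −3616.4454
Stage 4 [74T→40T]: ω = 3616.4454×74/40 = 6690.4239 rpm, dir flips to +; running = +6690.4239
Stage 5 [48T→58T]: ω = 6690.4239×48/58 = 5536.9025 rpm, dir flips to −; running = −5536.9025
Stage 6 [58T→82T]: ω = 5536.9025×58/82 = 3916.3457 rpm, dir flips to +; running = +3916.3457

+3916.3457 rpm (same as input, |ω| = 3916.3457 rpm)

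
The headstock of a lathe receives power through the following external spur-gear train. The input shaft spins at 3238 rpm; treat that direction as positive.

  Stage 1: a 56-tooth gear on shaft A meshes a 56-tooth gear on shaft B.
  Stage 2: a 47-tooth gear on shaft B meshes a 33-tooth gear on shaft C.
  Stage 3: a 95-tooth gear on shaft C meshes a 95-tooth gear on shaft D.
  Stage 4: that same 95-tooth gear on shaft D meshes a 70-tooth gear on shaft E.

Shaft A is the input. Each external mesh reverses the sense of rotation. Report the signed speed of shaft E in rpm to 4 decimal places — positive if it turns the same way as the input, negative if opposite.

Stage 1 [56T→56T]: ω = 3238.0000×56/56 = 3238.0000 rpm, dir flips to −; running = −3238.0000
Stage 2 [47T→33T]: ω = 3238.0000×47/33 = 4611.6970 rpm, dir flips to +; running = +4611.6970
Stage 3 [95T→95T]: ω = 4611.6970×95/95 = 4611.6970 rpm, dir flips to −; running = −4611.6970
Stage 4 [95T→70T]: ω = 4611.6970×95/70 = 6258.7316 rpm, dir flips to +; running = +6258.7316

+6258.7316 rpm (same as input, |ω| = 6258.7316 rpm)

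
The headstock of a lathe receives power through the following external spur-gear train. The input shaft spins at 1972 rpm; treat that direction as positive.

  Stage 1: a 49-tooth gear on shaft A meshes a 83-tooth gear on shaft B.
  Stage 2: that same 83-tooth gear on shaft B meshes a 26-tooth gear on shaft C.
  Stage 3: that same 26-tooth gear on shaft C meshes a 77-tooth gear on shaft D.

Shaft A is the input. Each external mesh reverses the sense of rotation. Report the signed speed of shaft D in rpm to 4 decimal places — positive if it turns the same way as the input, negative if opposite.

Stage 1 [49T→83T]: ω = 1972.0000×49/83 = 1164.1928 rpm, dir flips to −; running = −1164.1928
Stage 2 [83T→26T]: ω = 1164.1928×83/26 = 3716.4615 rpm, dir flips to +; running = +3716.4615
Stage 3 [26T→77T]: ω = 3716.4615×26/77 = 1254.9091 rpm, dir flips to −; running = −1254.9091

-1254.9091 rpm (opposite to input, |ω| = 1254.9091 rpm)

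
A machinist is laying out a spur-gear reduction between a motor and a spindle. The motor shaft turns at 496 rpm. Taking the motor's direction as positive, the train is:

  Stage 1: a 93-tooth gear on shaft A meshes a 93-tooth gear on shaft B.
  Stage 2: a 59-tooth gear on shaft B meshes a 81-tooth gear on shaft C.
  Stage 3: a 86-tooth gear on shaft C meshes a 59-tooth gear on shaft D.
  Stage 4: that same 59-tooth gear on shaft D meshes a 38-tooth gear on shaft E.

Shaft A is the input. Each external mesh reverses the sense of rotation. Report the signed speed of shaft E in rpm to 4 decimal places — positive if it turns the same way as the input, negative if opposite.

Stage 1 [93T→93T]: ω = 496.0000×93/93 = 496.0000 rpm, dir flips to −; running = −496.0000
Stage 2 [59T→81T]: ω = 496.0000×59/81 = 361.2840 rpm, dir flips to +; running = +361.2840
Stage 3 [86T→59T]: ω = 361.2840×86/59 = 526.6173 rpm, dir flips to −; running = −526.6173
Stage 4 [59T→38T]: ω = 526.6173×59/38 = 817.6426 rpm, dir flips to +; running = +817.6426

+817.6426 rpm (same as input, |ω| = 817.6426 rpm)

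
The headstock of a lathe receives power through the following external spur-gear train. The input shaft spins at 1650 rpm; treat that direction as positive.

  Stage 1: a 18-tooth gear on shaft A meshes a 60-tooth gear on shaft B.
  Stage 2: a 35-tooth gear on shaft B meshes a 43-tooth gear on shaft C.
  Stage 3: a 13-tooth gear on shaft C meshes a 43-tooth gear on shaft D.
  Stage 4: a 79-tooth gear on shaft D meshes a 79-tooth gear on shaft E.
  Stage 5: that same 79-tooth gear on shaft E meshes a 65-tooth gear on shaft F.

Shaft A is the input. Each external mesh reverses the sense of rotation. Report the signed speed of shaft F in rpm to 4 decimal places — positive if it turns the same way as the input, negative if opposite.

-148.0449 rpm (opposite to input, |ω| = 148.0449 rpm)

Stage 1 [18T→60T]: ω = 1650.0000×18/60 = 495.0000 rpm, dir flips to −; running = −495.0000
Stage 2 [35T→43T]: ω = 495.0000×35/43 = 402.9070 rpm, dir flips to +; running = +402.9070
Stage 3 [13T→43T]: ω = 402.9070×13/43 = 121.8091 rpm, dir flips to −; running = −121.8091
Stage 4 [79T→79T]: ω = 121.8091×79/79 = 121.8091 rpm, dir flips to +; running = +121.8091
Stage 5 [79T→65T]: ω = 121.8091×79/65 = 148.0449 rpm, dir flips to −; running = −148.0449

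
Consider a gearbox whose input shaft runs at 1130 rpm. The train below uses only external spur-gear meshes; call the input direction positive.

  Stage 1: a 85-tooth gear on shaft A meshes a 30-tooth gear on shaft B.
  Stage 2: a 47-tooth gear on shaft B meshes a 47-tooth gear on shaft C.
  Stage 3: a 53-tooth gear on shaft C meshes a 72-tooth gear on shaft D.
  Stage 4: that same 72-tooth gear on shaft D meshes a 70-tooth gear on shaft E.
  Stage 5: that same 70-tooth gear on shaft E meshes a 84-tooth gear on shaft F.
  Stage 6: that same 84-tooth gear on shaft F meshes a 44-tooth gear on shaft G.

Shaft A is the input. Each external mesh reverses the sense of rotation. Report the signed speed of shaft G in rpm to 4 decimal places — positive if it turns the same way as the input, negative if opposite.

+3856.5530 rpm (same as input, |ω| = 3856.5530 rpm)

Stage 1 [85T→30T]: ω = 1130.0000×85/30 = 3201.6667 rpm, dir flips to −; running = −3201.6667
Stage 2 [47T→47T]: ω = 3201.6667×47/47 = 3201.6667 rpm, dir flips to +; running = +3201.6667
Stage 3 [53T→72T]: ω = 3201.6667×53/72 = 2356.7824 rpm, dir flips to −; running = −2356.7824
Stage 4 [72T→70T]: ω = 2356.7824×72/70 = 2424.1190 rpm, dir flips to +; running = +2424.1190
Stage 5 [70T→84T]: ω = 2424.1190×70/84 = 2020.0992 rpm, dir flips to −; running = −2020.0992
Stage 6 [84T→44T]: ω = 2020.0992×84/44 = 3856.5530 rpm, dir flips to +; running = +3856.5530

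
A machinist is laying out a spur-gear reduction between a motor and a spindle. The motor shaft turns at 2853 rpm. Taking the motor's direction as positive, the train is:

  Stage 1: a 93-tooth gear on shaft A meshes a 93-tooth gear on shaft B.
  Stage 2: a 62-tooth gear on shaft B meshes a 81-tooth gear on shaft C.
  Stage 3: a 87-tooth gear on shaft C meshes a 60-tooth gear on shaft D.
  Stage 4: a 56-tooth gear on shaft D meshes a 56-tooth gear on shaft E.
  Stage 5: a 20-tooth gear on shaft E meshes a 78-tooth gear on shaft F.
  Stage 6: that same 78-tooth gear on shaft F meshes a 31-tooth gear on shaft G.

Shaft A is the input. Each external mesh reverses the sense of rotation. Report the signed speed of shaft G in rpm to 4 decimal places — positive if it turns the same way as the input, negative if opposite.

Stage 1 [93T→93T]: ω = 2853.0000×93/93 = 2853.0000 rpm, dir flips to −; running = −2853.0000
Stage 2 [62T→81T]: ω = 2853.0000×62/81 = 2183.7778 rpm, dir flips to +; running = +2183.7778
Stage 3 [87T→60T]: ω = 2183.7778×87/60 = 3166.4778 rpm, dir flips to −; running = −3166.4778
Stage 4 [56T→56T]: ω = 3166.4778×56/56 = 3166.4778 rpm, dir flips to +; running = +3166.4778
Stage 5 [20T→78T]: ω = 3166.4778×20/78 = 811.9174 rpm, dir flips to −; running = −811.9174
Stage 6 [78T→31T]: ω = 811.9174×78/31 = 2042.8889 rpm, dir flips to +; running = +2042.8889

+2042.8889 rpm (same as input, |ω| = 2042.8889 rpm)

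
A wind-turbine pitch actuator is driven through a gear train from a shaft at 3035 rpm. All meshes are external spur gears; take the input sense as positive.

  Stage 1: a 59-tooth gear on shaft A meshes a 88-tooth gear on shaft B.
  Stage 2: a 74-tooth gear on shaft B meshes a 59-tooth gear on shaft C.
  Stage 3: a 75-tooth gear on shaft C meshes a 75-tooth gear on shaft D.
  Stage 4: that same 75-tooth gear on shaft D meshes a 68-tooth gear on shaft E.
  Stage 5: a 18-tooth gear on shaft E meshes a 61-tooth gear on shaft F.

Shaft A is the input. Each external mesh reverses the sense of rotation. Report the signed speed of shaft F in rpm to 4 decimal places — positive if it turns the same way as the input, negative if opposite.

Stage 1 [59T→88T]: ω = 3035.0000×59/88 = 2034.8295 rpm, dir flips to −; running = −2034.8295
Stage 2 [74T→59T]: ω = 2034.8295×74/59 = 2552.1591 rpm, dir flips to +; running = +2552.1591
Stage 3 [75T→75T]: ω = 2552.1591×75/75 = 2552.1591 rpm, dir flips to −; running = −2552.1591
Stage 4 [75T→68T]: ω = 2552.1591×75/68 = 2814.8814 rpm, dir flips to +; running = +2814.8814
Stage 5 [18T→61T]: ω = 2814.8814×18/61 = 830.6207 rpm, dir flips to −; running = −830.6207

-830.6207 rpm (opposite to input, |ω| = 830.6207 rpm)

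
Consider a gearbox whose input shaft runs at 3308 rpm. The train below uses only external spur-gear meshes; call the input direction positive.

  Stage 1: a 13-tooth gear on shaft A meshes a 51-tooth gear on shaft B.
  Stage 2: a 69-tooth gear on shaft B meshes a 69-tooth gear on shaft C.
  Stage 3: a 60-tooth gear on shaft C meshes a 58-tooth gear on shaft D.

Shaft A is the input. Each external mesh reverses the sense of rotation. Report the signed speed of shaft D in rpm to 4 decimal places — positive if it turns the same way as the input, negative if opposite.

-872.2921 rpm (opposite to input, |ω| = 872.2921 rpm)

Stage 1 [13T→51T]: ω = 3308.0000×13/51 = 843.2157 rpm, dir flips to −; running = −843.2157
Stage 2 [69T→69T]: ω = 843.2157×69/69 = 843.2157 rpm, dir flips to +; running = +843.2157
Stage 3 [60T→58T]: ω = 843.2157×60/58 = 872.2921 rpm, dir flips to −; running = −872.2921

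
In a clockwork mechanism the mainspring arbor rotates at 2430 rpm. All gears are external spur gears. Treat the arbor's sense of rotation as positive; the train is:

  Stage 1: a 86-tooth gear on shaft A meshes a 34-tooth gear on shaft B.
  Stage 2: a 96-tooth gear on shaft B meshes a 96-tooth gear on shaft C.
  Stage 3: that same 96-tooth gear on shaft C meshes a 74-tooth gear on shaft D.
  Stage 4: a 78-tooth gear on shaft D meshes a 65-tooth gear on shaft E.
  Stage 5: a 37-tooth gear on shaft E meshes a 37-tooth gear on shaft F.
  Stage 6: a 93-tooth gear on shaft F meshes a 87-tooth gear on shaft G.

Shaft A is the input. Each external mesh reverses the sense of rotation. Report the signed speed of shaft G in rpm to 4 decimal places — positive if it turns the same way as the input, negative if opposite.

Stage 1 [86T→34T]: ω = 2430.0000×86/34 = 6146.4706 rpm, dir flips to −; running = −6146.4706
Stage 2 [96T→96T]: ω = 6146.4706×96/96 = 6146.4706 rpm, dir flips to +; running = +6146.4706
Stage 3 [96T→74T]: ω = 6146.4706×96/74 = 7973.7997 rpm, dir flips to −; running = −7973.7997
Stage 4 [78T→65T]: ω = 7973.7997×78/65 = 9568.5596 rpm, dir flips to +; running = +9568.5596
Stage 5 [37T→37T]: ω = 9568.5596×37/37 = 9568.5596 rpm, dir flips to −; running = −9568.5596
Stage 6 [93T→87T]: ω = 9568.5596×93/87 = 10228.4603 rpm, dir flips to +; running = +10228.4603

+10228.4603 rpm (same as input, |ω| = 10228.4603 rpm)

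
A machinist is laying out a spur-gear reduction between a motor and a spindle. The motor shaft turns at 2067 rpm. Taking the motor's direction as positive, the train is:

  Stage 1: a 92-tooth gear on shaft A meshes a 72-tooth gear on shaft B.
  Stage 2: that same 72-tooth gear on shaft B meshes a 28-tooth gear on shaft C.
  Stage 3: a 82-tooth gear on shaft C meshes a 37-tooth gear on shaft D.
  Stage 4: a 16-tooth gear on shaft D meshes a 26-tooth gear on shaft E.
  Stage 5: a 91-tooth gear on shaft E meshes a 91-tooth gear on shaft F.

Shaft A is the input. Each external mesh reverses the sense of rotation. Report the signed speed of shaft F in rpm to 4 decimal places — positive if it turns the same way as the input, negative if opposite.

-9262.5174 rpm (opposite to input, |ω| = 9262.5174 rpm)

Stage 1 [92T→72T]: ω = 2067.0000×92/72 = 2641.1667 rpm, dir flips to −; running = −2641.1667
Stage 2 [72T→28T]: ω = 2641.1667×72/28 = 6791.5714 rpm, dir flips to +; running = +6791.5714
Stage 3 [82T→37T]: ω = 6791.5714×82/37 = 15051.5907 rpm, dir flips to −; running = −15051.5907
Stage 4 [16T→26T]: ω = 15051.5907×16/26 = 9262.5174 rpm, dir flips to +; running = +9262.5174
Stage 5 [91T→91T]: ω = 9262.5174×91/91 = 9262.5174 rpm, dir flips to −; running = −9262.5174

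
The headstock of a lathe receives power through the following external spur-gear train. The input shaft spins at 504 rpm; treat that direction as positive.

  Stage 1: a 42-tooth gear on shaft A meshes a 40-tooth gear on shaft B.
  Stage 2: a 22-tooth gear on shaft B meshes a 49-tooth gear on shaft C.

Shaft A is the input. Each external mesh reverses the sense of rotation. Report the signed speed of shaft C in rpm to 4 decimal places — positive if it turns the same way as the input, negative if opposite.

+237.6000 rpm (same as input, |ω| = 237.6000 rpm)

Stage 1 [42T→40T]: ω = 504.0000×42/40 = 529.2000 rpm, dir flips to −; running = −529.2000
Stage 2 [22T→49T]: ω = 529.2000×22/49 = 237.6000 rpm, dir flips to +; running = +237.6000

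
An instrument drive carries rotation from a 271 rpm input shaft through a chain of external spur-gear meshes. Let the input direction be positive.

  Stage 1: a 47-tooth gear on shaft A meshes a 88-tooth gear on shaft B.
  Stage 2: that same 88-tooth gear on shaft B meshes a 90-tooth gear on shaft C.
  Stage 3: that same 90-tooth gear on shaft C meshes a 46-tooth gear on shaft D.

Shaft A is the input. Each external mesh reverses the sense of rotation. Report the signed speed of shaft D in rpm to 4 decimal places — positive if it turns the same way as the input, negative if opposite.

Stage 1 [47T→88T]: ω = 271.0000×47/88 = 144.7386 rpm, dir flips to −; running = −144.7386
Stage 2 [88T→90T]: ω = 144.7386×88/90 = 141.5222 rpm, dir flips to +; running = +141.5222
Stage 3 [90T→46T]: ω = 141.5222×90/46 = 276.8913 rpm, dir flips to −; running = −276.8913

-276.8913 rpm (opposite to input, |ω| = 276.8913 rpm)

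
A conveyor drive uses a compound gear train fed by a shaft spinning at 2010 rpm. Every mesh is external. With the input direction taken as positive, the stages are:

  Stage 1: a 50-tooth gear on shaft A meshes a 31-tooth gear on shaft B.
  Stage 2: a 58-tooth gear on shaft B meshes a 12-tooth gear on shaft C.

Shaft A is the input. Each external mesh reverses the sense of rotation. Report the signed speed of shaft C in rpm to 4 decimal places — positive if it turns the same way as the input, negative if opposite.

Stage 1 [50T→31T]: ω = 2010.0000×50/31 = 3241.9355 rpm, dir flips to −; running = −3241.9355
Stage 2 [58T→12T]: ω = 3241.9355×58/12 = 15669.3548 rpm, dir flips to +; running = +15669.3548

+15669.3548 rpm (same as input, |ω| = 15669.3548 rpm)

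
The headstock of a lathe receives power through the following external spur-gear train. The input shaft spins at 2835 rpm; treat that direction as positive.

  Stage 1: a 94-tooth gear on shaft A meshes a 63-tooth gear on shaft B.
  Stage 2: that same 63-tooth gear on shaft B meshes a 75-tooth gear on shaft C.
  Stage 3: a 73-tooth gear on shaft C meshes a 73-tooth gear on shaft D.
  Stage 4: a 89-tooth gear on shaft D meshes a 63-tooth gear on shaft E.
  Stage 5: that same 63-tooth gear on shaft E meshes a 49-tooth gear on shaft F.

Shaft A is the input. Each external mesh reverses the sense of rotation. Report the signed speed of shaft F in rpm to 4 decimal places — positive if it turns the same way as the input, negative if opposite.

Stage 1 [94T→63T]: ω = 2835.0000×94/63 = 4230.0000 rpm, dir flips to −; running = −4230.0000
Stage 2 [63T→75T]: ω = 4230.0000×63/75 = 3553.2000 rpm, dir flips to +; running = +3553.2000
Stage 3 [73T→73T]: ω = 3553.2000×73/73 = 3553.2000 rpm, dir flips to −; running = −3553.2000
Stage 4 [89T→63T]: ω = 3553.2000×89/63 = 5019.6000 rpm, dir flips to +; running = +5019.6000
Stage 5 [63T→49T]: ω = 5019.6000×63/49 = 6453.7714 rpm, dir flips to −; running = −6453.7714

-6453.7714 rpm (opposite to input, |ω| = 6453.7714 rpm)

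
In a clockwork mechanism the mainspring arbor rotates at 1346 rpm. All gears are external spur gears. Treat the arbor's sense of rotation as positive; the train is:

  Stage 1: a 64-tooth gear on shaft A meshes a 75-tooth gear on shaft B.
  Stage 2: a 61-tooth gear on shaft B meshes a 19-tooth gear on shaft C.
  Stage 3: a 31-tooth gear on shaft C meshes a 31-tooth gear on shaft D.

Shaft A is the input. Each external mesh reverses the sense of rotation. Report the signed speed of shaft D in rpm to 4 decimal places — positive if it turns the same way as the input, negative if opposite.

Stage 1 [64T→75T]: ω = 1346.0000×64/75 = 1148.5867 rpm, dir flips to −; running = −1148.5867
Stage 2 [61T→19T]: ω = 1148.5867×61/19 = 3687.5677 rpm, dir flips to +; running = +3687.5677
Stage 3 [31T→31T]: ω = 3687.5677×31/31 = 3687.5677 rpm, dir flips to −; running = −3687.5677

-3687.5677 rpm (opposite to input, |ω| = 3687.5677 rpm)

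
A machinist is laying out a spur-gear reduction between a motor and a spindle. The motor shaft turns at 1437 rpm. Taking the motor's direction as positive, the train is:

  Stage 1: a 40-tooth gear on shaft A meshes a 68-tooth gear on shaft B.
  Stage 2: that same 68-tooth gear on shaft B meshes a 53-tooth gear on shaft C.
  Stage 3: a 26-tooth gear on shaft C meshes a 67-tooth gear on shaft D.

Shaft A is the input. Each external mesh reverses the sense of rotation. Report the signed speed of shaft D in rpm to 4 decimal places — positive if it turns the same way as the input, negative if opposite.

-420.8617 rpm (opposite to input, |ω| = 420.8617 rpm)

Stage 1 [40T→68T]: ω = 1437.0000×40/68 = 845.2941 rpm, dir flips to −; running = −845.2941
Stage 2 [68T→53T]: ω = 845.2941×68/53 = 1084.5283 rpm, dir flips to +; running = +1084.5283
Stage 3 [26T→67T]: ω = 1084.5283×26/67 = 420.8617 rpm, dir flips to −; running = −420.8617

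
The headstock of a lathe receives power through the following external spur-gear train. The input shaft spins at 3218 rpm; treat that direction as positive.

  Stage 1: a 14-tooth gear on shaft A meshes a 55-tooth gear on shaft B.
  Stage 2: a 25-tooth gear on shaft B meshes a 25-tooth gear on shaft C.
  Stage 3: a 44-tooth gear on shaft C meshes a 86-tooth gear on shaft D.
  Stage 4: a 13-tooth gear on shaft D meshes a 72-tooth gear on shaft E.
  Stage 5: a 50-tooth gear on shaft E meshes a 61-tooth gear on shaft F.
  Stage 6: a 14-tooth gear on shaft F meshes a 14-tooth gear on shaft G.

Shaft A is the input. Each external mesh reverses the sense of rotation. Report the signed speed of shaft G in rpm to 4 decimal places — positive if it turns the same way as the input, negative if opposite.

Stage 1 [14T→55T]: ω = 3218.0000×14/55 = 819.1273 rpm, dir flips to −; running = −819.1273
Stage 2 [25T→25T]: ω = 819.1273×25/25 = 819.1273 rpm, dir flips to +; running = +819.1273
Stage 3 [44T→86T]: ω = 819.1273×44/86 = 419.0884 rpm, dir flips to −; running = −419.0884
Stage 4 [13T→72T]: ω = 419.0884×13/72 = 75.6687 rpm, dir flips to +; running = +75.6687
Stage 5 [50T→61T]: ω = 75.6687×50/61 = 62.0236 rpm, dir flips to −; running = −62.0236
Stage 6 [14T→14T]: ω = 62.0236×14/14 = 62.0236 rpm, dir flips to +; running = +62.0236

+62.0236 rpm (same as input, |ω| = 62.0236 rpm)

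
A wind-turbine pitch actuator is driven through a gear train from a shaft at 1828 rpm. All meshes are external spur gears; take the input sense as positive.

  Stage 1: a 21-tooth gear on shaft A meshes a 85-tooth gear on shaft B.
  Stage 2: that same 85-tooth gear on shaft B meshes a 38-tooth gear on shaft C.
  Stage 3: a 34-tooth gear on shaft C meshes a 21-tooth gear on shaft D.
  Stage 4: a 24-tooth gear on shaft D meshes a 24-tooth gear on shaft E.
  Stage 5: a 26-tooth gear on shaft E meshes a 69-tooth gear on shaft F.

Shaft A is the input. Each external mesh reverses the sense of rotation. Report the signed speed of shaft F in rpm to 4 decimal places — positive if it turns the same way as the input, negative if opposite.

-616.3051 rpm (opposite to input, |ω| = 616.3051 rpm)

Stage 1 [21T→85T]: ω = 1828.0000×21/85 = 451.6235 rpm, dir flips to −; running = −451.6235
Stage 2 [85T→38T]: ω = 451.6235×85/38 = 1010.2105 rpm, dir flips to +; running = +1010.2105
Stage 3 [34T→21T]: ω = 1010.2105×34/21 = 1635.5789 rpm, dir flips to −; running = −1635.5789
Stage 4 [24T→24T]: ω = 1635.5789×24/24 = 1635.5789 rpm, dir flips to +; running = +1635.5789
Stage 5 [26T→69T]: ω = 1635.5789×26/69 = 616.3051 rpm, dir flips to −; running = −616.3051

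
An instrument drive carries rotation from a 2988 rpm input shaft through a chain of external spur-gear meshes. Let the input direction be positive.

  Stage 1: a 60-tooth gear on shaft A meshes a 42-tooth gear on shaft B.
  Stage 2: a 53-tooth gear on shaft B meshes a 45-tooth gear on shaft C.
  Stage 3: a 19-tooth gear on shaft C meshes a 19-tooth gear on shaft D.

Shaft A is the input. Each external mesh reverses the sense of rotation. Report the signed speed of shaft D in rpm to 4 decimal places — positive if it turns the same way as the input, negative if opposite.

-5027.4286 rpm (opposite to input, |ω| = 5027.4286 rpm)

Stage 1 [60T→42T]: ω = 2988.0000×60/42 = 4268.5714 rpm, dir flips to −; running = −4268.5714
Stage 2 [53T→45T]: ω = 4268.5714×53/45 = 5027.4286 rpm, dir flips to +; running = +5027.4286
Stage 3 [19T→19T]: ω = 5027.4286×19/19 = 5027.4286 rpm, dir flips to −; running = −5027.4286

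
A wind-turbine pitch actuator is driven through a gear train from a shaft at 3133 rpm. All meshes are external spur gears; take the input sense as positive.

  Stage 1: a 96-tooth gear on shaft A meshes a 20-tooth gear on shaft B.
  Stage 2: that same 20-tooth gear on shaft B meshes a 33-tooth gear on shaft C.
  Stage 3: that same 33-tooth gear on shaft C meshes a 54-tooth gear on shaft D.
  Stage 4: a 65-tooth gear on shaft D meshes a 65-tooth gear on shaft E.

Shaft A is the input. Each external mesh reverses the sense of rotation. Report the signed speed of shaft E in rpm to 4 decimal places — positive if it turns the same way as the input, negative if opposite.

Stage 1 [96T→20T]: ω = 3133.0000×96/20 = 15038.4000 rpm, dir flips to −; running = −15038.4000
Stage 2 [20T→33T]: ω = 15038.4000×20/33 = 9114.1818 rpm, dir flips to +; running = +9114.1818
Stage 3 [33T→54T]: ω = 9114.1818×33/54 = 5569.7778 rpm, dir flips to −; running = −5569.7778
Stage 4 [65T→65T]: ω = 5569.7778×65/65 = 5569.7778 rpm, dir flips to +; running = +5569.7778

+5569.7778 rpm (same as input, |ω| = 5569.7778 rpm)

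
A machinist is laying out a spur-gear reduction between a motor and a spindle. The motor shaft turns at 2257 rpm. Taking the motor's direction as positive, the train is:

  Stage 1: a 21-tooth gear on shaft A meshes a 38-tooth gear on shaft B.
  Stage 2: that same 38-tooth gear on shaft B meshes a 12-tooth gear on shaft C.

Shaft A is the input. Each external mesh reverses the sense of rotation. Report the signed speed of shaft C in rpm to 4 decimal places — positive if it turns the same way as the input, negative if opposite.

+3949.7500 rpm (same as input, |ω| = 3949.7500 rpm)

Stage 1 [21T→38T]: ω = 2257.0000×21/38 = 1247.2895 rpm, dir flips to −; running = −1247.2895
Stage 2 [38T→12T]: ω = 1247.2895×38/12 = 3949.7500 rpm, dir flips to +; running = +3949.7500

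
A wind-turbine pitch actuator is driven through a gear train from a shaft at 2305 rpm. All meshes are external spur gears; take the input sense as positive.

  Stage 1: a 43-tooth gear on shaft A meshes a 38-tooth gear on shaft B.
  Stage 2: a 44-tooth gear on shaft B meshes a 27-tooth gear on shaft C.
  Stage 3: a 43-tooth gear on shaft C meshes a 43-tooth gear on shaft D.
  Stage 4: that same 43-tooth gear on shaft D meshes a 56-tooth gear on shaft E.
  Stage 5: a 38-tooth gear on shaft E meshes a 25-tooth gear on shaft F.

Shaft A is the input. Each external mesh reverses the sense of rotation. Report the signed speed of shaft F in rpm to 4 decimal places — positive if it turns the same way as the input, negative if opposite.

Stage 1 [43T→38T]: ω = 2305.0000×43/38 = 2608.2895 rpm, dir flips to −; running = −2608.2895
Stage 2 [44T→27T]: ω = 2608.2895×44/27 = 4250.5458 rpm, dir flips to +; running = +4250.5458
Stage 3 [43T→43T]: ω = 4250.5458×43/43 = 4250.5458 rpm, dir flips to −; running = −4250.5458
Stage 4 [43T→56T]: ω = 4250.5458×43/56 = 3263.8120 rpm, dir flips to +; running = +3263.8120
Stage 5 [38T→25T]: ω = 3263.8120×38/25 = 4960.9942 rpm, dir flips to −; running = −4960.9942

-4960.9942 rpm (opposite to input, |ω| = 4960.9942 rpm)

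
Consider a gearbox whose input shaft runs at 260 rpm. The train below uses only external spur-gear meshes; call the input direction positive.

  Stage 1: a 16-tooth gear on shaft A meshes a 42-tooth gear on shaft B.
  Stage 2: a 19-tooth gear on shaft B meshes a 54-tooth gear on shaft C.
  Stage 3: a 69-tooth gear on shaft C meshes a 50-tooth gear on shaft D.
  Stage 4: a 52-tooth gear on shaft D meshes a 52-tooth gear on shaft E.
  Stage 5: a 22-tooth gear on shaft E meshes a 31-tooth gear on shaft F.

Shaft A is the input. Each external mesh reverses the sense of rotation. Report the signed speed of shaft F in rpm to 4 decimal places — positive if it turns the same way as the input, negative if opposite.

Stage 1 [16T→42T]: ω = 260.0000×16/42 = 99.0476 rpm, dir flips to −; running = −99.0476
Stage 2 [19T→54T]: ω = 99.0476×19/54 = 34.8501 rpm, dir flips to +; running = +34.8501
Stage 3 [69T→50T]: ω = 34.8501×69/50 = 48.0931 rpm, dir flips to −; running = −48.0931
Stage 4 [52T→52T]: ω = 48.0931×52/52 = 48.0931 rpm, dir flips to +; running = +48.0931
Stage 5 [22T→31T]: ω = 48.0931×22/31 = 34.1306 rpm, dir flips to −; running = −34.1306

-34.1306 rpm (opposite to input, |ω| = 34.1306 rpm)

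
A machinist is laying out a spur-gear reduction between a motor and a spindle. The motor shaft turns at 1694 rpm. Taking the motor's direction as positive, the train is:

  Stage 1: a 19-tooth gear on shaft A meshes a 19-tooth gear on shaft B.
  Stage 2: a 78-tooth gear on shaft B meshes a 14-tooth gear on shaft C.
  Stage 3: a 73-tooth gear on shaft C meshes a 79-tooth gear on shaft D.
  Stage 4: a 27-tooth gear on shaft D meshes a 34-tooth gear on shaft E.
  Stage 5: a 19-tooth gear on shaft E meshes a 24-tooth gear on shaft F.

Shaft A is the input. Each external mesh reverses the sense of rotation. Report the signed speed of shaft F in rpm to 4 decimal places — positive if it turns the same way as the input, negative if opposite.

-5482.8069 rpm (opposite to input, |ω| = 5482.8069 rpm)

Stage 1 [19T→19T]: ω = 1694.0000×19/19 = 1694.0000 rpm, dir flips to −; running = −1694.0000
Stage 2 [78T→14T]: ω = 1694.0000×78/14 = 9438.0000 rpm, dir flips to +; running = +9438.0000
Stage 3 [73T→79T]: ω = 9438.0000×73/79 = 8721.1899 rpm, dir flips to −; running = −8721.1899
Stage 4 [27T→34T]: ω = 8721.1899×27/34 = 6925.6508 rpm, dir flips to +; running = +6925.6508
Stage 5 [19T→24T]: ω = 6925.6508×19/24 = 5482.8069 rpm, dir flips to −; running = −5482.8069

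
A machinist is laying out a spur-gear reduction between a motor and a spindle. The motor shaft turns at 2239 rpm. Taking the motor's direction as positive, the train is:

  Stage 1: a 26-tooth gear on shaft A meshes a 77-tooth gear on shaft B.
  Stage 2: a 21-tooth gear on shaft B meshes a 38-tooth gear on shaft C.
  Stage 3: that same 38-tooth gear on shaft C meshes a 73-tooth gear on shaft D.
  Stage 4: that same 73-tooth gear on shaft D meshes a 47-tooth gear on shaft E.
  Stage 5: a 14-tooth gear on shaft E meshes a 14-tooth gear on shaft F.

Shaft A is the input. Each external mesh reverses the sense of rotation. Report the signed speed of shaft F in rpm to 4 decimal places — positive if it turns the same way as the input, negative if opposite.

Stage 1 [26T→77T]: ω = 2239.0000×26/77 = 756.0260 rpm, dir flips to −; running = −756.0260
Stage 2 [21T→38T]: ω = 756.0260×21/38 = 417.8038 rpm, dir flips to +; running = +417.8038
Stage 3 [38T→73T]: ω = 417.8038×38/73 = 217.4869 rpm, dir flips to −; running = −217.4869
Stage 4 [73T→47T]: ω = 217.4869×73/47 = 337.7988 rpm, dir flips to +; running = +337.7988
Stage 5 [14T→14T]: ω = 337.7988×14/14 = 337.7988 rpm, dir flips to −; running = −337.7988

-337.7988 rpm (opposite to input, |ω| = 337.7988 rpm)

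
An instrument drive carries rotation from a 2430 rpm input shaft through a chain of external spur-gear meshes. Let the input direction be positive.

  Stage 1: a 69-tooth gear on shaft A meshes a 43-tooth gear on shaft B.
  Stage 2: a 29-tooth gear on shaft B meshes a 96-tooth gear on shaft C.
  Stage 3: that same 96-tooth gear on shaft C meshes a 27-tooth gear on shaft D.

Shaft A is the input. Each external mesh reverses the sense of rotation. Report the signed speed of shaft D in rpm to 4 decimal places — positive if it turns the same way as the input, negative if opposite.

-4188.1395 rpm (opposite to input, |ω| = 4188.1395 rpm)

Stage 1 [69T→43T]: ω = 2430.0000×69/43 = 3899.3023 rpm, dir flips to −; running = −3899.3023
Stage 2 [29T→96T]: ω = 3899.3023×29/96 = 1177.9142 rpm, dir flips to +; running = +1177.9142
Stage 3 [96T→27T]: ω = 1177.9142×96/27 = 4188.1395 rpm, dir flips to −; running = −4188.1395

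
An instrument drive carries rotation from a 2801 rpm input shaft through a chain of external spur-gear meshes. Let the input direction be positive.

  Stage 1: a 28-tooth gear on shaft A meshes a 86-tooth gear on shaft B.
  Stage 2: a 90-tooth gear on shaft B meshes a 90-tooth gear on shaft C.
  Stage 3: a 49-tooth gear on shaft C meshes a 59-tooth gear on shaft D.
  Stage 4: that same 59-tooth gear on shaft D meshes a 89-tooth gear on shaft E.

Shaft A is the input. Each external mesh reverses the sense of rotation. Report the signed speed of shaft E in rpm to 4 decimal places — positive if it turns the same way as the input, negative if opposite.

+502.0868 rpm (same as input, |ω| = 502.0868 rpm)

Stage 1 [28T→86T]: ω = 2801.0000×28/86 = 911.9535 rpm, dir flips to −; running = −911.9535
Stage 2 [90T→90T]: ω = 911.9535×90/90 = 911.9535 rpm, dir flips to +; running = +911.9535
Stage 3 [49T→59T]: ω = 911.9535×49/59 = 757.3851 rpm, dir flips to −; running = −757.3851
Stage 4 [59T→89T]: ω = 757.3851×59/89 = 502.0868 rpm, dir flips to +; running = +502.0868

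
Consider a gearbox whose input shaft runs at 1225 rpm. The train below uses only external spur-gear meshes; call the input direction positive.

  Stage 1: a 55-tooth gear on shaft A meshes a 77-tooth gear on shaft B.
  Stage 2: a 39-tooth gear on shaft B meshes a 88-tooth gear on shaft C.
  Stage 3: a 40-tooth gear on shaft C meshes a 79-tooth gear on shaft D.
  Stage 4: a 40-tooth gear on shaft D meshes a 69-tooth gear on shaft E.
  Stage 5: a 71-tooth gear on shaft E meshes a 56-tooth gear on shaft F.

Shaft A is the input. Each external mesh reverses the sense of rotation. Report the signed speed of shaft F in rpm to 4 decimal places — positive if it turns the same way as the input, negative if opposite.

Stage 1 [55T→77T]: ω = 1225.0000×55/77 = 875.0000 rpm, dir flips to −; running = −875.0000
Stage 2 [39T→88T]: ω = 875.0000×39/88 = 387.7841 rpm, dir flips to +; running = +387.7841
Stage 3 [40T→79T]: ω = 387.7841×40/79 = 196.3464 rpm, dir flips to −; running = −196.3464
Stage 4 [40T→69T]: ω = 196.3464×40/69 = 113.8240 rpm, dir flips to +; running = +113.8240
Stage 5 [71T→56T]: ω = 113.8240×71/56 = 144.3126 rpm, dir flips to −; running = −144.3126

-144.3126 rpm (opposite to input, |ω| = 144.3126 rpm)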